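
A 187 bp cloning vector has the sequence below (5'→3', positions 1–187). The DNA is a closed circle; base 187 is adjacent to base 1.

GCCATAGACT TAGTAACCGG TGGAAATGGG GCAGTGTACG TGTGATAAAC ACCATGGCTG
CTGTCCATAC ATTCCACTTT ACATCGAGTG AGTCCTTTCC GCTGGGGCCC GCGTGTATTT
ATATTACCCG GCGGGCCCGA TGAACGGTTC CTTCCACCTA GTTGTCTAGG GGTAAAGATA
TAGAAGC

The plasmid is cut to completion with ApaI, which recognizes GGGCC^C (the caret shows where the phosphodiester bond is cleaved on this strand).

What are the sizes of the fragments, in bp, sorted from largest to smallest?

ApaI sites (GGGCCC) start at positions 105, 133.
ApaI cuts after base 5 of each site (before the last base), so after positions 109, 137.
Circular molecule, 2 cuts → 2 fragments:
  110–137 → 28 bp
  138–187 then 1–109 → 50 + 109 = 159 bp
Sorted largest to smallest: 159, 28 bp.

159, 28 bp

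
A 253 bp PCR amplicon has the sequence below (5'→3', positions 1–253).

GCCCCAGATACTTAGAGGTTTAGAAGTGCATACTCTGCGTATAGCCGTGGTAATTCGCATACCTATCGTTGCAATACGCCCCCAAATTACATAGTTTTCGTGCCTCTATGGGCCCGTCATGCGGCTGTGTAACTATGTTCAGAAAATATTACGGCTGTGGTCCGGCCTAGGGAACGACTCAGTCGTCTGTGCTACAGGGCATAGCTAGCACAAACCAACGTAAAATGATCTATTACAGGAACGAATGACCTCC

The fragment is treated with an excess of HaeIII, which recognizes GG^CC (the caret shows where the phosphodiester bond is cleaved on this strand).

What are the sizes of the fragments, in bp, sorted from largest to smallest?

HaeIII sites (GGCC) start at positions 111, 164.
HaeIII cuts after base 2 of each site, so after positions 112, 165.
Linear molecule, 2 cuts → 3 fragments:
  1–112 → 112 bp
  113–165 → 53 bp
  166–253 → 88 bp
Sorted largest to smallest: 112, 88, 53 bp.

112, 88, 53 bp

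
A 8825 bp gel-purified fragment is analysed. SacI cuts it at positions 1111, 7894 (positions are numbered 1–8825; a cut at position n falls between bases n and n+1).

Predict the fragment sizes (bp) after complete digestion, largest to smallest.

Linear molecule, 2 cuts → 3 fragments:
  1111 − 0 = 1111 bp
  7894 − 1111 = 6783 bp
  8825 − 7894 = 931 bp
Sorted largest to smallest: 6783, 1111, 931 bp.

6783, 1111, 931 bp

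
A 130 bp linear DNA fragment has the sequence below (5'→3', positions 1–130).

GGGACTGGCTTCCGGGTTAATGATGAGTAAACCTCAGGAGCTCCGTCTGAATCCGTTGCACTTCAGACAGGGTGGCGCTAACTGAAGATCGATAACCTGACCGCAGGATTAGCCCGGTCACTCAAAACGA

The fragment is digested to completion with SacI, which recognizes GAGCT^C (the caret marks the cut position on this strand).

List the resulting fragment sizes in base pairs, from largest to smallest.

The SacI site (GAGCTC) starts at position 38.
SacI cuts after base 5 of each site (before the last base), so after position 42.
Linear molecule, 1 cut → 2 fragments:
  1–42 → 42 bp
  43–130 → 88 bp
Sorted largest to smallest: 88, 42 bp.

88, 42 bp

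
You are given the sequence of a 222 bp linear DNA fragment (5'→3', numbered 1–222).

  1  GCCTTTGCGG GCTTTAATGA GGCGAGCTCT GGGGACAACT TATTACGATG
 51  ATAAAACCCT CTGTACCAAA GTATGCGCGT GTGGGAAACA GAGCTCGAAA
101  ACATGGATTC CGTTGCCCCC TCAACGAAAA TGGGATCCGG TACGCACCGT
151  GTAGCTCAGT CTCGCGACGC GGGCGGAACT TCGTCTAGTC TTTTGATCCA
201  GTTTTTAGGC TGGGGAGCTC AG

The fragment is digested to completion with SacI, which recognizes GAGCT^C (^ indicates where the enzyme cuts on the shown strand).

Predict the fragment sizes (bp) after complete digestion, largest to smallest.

SacI sites (GAGCTC) start at positions 24, 91, 215.
SacI cuts after base 5 of each site (before the last base), so after positions 28, 95, 219.
Linear molecule, 3 cuts → 4 fragments:
  1–28 → 28 bp
  29–95 → 67 bp
  96–219 → 124 bp
  220–222 → 3 bp
Sorted largest to smallest: 124, 67, 28, 3 bp.

124, 67, 28, 3 bp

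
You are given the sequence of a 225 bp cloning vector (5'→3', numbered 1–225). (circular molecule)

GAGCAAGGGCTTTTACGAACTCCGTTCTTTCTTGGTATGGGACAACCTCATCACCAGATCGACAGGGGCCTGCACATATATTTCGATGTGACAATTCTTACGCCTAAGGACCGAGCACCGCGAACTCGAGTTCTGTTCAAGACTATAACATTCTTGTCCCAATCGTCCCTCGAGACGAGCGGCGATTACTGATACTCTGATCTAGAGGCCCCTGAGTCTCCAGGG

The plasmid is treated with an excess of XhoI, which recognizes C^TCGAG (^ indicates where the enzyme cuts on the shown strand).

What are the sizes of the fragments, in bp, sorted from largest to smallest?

XhoI sites (CTCGAG) start at positions 125, 169.
XhoI cuts after the first base of each site, so after positions 125, 169.
Circular molecule, 2 cuts → 2 fragments:
  126–169 → 44 bp
  170–225 then 1–125 → 56 + 125 = 181 bp
Sorted largest to smallest: 181, 44 bp.

181, 44 bp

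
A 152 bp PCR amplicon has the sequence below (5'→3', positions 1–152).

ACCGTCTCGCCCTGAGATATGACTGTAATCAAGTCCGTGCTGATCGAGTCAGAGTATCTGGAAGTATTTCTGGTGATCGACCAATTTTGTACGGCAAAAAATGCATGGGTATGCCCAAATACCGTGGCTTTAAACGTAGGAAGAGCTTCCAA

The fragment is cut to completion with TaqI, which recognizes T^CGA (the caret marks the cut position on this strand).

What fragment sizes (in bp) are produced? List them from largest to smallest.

75, 44, 33 bp

TaqI sites (TCGA) start at positions 44, 77.
TaqI cuts after the first base of each site, so after positions 44, 77.
Linear molecule, 2 cuts → 3 fragments:
  1–44 → 44 bp
  45–77 → 33 bp
  78–152 → 75 bp
Sorted largest to smallest: 75, 44, 33 bp.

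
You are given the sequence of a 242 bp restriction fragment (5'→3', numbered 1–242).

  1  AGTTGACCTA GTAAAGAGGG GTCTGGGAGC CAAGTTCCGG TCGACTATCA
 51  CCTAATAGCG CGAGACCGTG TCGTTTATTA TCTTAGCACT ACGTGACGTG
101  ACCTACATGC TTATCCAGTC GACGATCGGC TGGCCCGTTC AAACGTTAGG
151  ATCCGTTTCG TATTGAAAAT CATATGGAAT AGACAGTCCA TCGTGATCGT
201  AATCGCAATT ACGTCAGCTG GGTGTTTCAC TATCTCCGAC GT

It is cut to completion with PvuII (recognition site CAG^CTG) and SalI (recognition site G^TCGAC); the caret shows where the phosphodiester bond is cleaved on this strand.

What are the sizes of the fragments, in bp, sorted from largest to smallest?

99, 78, 40, 25 bp

The PvuII site (CAGCTG) starts at position 215.
PvuII cuts after base 3 of each site, so after position 217.
SalI sites (GTCGAC) start at positions 40, 118.
SalI cuts after the first base of each site, so after positions 40, 118.
Combined cut positions: 40, 118, 217.
Linear molecule, 3 cuts → 4 fragments:
  1–40 → 40 bp
  41–118 → 78 bp
  119–217 → 99 bp
  218–242 → 25 bp
Sorted largest to smallest: 99, 78, 40, 25 bp.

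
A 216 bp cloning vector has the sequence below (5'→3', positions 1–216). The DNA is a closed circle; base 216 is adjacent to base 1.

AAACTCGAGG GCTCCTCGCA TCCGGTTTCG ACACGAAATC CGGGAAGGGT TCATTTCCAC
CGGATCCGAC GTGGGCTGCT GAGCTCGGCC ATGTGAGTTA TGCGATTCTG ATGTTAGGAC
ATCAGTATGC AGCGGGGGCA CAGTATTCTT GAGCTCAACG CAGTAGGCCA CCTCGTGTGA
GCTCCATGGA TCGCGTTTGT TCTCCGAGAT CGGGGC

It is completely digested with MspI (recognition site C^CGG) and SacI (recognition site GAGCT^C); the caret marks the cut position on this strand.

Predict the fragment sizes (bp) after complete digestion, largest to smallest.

70, 55, 28, 25, 20, 18 bp

MspI sites (CCGG) start at positions 22, 40, 60.
MspI cuts after the first base of each site, so after positions 22, 40, 60.
SacI sites (GAGCTC) start at positions 81, 151, 179.
SacI cuts after base 5 of each site (before the last base), so after positions 85, 155, 183.
Combined cut positions: 22, 40, 60, 85, 155, 183.
Circular molecule, 6 cuts → 6 fragments:
  23–40 → 18 bp
  41–60 → 20 bp
  61–85 → 25 bp
  86–155 → 70 bp
  156–183 → 28 bp
  184–216 then 1–22 → 33 + 22 = 55 bp
Sorted largest to smallest: 70, 55, 28, 25, 20, 18 bp.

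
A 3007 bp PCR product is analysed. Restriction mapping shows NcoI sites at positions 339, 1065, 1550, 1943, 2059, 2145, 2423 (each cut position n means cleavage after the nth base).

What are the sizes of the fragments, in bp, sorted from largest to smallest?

Linear molecule, 7 cuts → 8 fragments:
  339 − 0 = 339 bp
  1065 − 339 = 726 bp
  1550 − 1065 = 485 bp
  1943 − 1550 = 393 bp
  2059 − 1943 = 116 bp
  2145 − 2059 = 86 bp
  2423 − 2145 = 278 bp
  3007 − 2423 = 584 bp
Sorted largest to smallest: 726, 584, 485, 393, 339, 278, 116, 86 bp.

726, 584, 485, 393, 339, 278, 116, 86 bp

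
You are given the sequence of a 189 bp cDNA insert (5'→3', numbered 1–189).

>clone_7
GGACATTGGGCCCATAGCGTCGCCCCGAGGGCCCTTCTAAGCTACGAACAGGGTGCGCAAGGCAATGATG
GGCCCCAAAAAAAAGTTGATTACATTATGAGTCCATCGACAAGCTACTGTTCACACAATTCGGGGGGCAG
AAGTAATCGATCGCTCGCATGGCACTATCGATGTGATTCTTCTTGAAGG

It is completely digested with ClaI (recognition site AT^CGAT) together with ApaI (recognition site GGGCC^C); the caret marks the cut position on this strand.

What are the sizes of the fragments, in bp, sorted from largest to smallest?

73, 41, 21, 21, 21, 12 bp

ClaI sites (ATCGAT) start at positions 146, 167.
ClaI cuts after base 2 of each site, so after positions 147, 168.
ApaI sites (GGGCCC) start at positions 8, 29, 70.
ApaI cuts after base 5 of each site (before the last base), so after positions 12, 33, 74.
Combined cut positions: 12, 33, 74, 147, 168.
Linear molecule, 5 cuts → 6 fragments:
  1–12 → 12 bp
  13–33 → 21 bp
  34–74 → 41 bp
  75–147 → 73 bp
  148–168 → 21 bp
  169–189 → 21 bp
Sorted largest to smallest: 73, 41, 21, 21, 21, 12 bp.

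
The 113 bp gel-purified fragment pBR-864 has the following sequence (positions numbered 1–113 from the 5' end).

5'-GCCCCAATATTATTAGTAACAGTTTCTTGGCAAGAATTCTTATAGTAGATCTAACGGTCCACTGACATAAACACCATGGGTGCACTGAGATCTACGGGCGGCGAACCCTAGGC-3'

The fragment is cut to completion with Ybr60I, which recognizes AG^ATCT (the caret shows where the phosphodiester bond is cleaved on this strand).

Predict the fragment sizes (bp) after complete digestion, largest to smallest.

Ybr60I sites (AGATCT) start at positions 47, 88.
Ybr60I cuts after base 2 of each site, so after positions 48, 89.
Linear molecule, 2 cuts → 3 fragments:
  1–48 → 48 bp
  49–89 → 41 bp
  90–113 → 24 bp
Sorted largest to smallest: 48, 41, 24 bp.

48, 41, 24 bp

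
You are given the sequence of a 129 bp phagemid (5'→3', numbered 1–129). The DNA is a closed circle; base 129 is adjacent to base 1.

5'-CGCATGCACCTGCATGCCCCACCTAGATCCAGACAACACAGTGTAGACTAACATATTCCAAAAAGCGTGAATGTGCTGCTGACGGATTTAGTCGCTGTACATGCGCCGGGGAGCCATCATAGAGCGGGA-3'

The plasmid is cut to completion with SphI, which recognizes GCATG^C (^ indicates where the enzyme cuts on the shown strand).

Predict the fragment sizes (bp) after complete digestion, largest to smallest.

SphI sites (GCATGC) start at positions 2, 12.
SphI cuts after base 5 of each site (before the last base), so after positions 6, 16.
Circular molecule, 2 cuts → 2 fragments:
  7–16 → 10 bp
  17–129 then 1–6 → 113 + 6 = 119 bp
Sorted largest to smallest: 119, 10 bp.

119, 10 bp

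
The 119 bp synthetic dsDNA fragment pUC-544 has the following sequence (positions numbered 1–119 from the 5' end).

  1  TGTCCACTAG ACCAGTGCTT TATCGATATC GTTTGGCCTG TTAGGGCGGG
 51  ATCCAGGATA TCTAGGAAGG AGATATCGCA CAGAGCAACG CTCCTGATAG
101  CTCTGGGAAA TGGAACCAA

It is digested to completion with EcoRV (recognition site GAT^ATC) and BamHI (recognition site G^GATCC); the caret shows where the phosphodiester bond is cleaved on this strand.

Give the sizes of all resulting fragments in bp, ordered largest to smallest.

EcoRV sites (GATATC) start at positions 25, 57, 72.
EcoRV cuts after base 3 of each site, so after positions 27, 59, 74.
The BamHI site (GGATCC) starts at position 49.
BamHI cuts after the first base of each site, so after position 49.
Combined cut positions: 27, 49, 59, 74.
Linear molecule, 4 cuts → 5 fragments:
  1–27 → 27 bp
  28–49 → 22 bp
  50–59 → 10 bp
  60–74 → 15 bp
  75–119 → 45 bp
Sorted largest to smallest: 45, 27, 22, 15, 10 bp.

45, 27, 22, 15, 10 bp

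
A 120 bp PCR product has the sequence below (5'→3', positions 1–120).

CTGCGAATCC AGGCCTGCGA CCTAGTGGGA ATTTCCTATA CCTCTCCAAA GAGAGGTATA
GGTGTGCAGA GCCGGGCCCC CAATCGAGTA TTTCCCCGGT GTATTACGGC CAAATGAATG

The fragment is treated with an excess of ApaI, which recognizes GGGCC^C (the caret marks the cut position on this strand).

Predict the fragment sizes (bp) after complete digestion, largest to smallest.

The ApaI site (GGGCCC) starts at position 74.
ApaI cuts after base 5 of each site (before the last base), so after position 78.
Linear molecule, 1 cut → 2 fragments:
  1–78 → 78 bp
  79–120 → 42 bp
Sorted largest to smallest: 78, 42 bp.

78, 42 bp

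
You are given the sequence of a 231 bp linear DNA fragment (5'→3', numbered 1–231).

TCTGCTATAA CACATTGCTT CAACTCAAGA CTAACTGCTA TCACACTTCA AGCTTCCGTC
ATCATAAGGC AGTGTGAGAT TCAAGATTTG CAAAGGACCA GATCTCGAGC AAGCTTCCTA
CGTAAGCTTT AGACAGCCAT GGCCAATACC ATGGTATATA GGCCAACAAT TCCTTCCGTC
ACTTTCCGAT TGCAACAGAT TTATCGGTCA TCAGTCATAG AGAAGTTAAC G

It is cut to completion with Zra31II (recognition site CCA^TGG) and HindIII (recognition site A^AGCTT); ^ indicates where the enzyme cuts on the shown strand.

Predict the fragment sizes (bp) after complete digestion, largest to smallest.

Zra31II sites (CCATGG) start at positions 137, 149.
Zra31II cuts after base 3 of each site, so after positions 139, 151.
HindIII sites (AAGCTT) start at positions 50, 111, 124.
HindIII cuts after the first base of each site, so after positions 50, 111, 124.
Combined cut positions: 50, 111, 124, 139, 151.
Linear molecule, 5 cuts → 6 fragments:
  1–50 → 50 bp
  51–111 → 61 bp
  112–124 → 13 bp
  125–139 → 15 bp
  140–151 → 12 bp
  152–231 → 80 bp
Sorted largest to smallest: 80, 61, 50, 15, 13, 12 bp.

80, 61, 50, 15, 13, 12 bp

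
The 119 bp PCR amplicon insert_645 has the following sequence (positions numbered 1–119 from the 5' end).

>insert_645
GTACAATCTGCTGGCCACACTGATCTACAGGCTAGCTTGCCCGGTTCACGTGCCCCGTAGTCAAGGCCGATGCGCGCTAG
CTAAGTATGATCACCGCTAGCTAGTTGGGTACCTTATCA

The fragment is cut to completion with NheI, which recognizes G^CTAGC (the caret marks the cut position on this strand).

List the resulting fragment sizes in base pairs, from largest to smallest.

45, 31, 23, 20 bp

NheI sites (GCTAGC) start at positions 31, 76, 96.
NheI cuts after the first base of each site, so after positions 31, 76, 96.
Linear molecule, 3 cuts → 4 fragments:
  1–31 → 31 bp
  32–76 → 45 bp
  77–96 → 20 bp
  97–119 → 23 bp
Sorted largest to smallest: 45, 31, 23, 20 bp.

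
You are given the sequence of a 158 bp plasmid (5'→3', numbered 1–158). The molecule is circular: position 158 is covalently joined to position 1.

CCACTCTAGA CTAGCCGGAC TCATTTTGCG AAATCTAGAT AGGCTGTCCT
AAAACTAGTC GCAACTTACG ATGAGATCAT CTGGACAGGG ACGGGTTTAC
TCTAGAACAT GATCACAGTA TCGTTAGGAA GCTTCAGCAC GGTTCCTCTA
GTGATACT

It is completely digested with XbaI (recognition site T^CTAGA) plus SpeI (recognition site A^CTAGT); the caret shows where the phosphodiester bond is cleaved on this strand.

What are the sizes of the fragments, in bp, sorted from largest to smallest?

62, 47, 29, 20 bp

XbaI sites (TCTAGA) start at positions 5, 34, 101.
XbaI cuts after the first base of each site, so after positions 5, 34, 101.
The SpeI site (ACTAGT) starts at position 54.
SpeI cuts after the first base of each site, so after position 54.
Combined cut positions: 5, 34, 54, 101.
Circular molecule, 4 cuts → 4 fragments:
  6–34 → 29 bp
  35–54 → 20 bp
  55–101 → 47 bp
  102–158 then 1–5 → 57 + 5 = 62 bp
Sorted largest to smallest: 62, 47, 29, 20 bp.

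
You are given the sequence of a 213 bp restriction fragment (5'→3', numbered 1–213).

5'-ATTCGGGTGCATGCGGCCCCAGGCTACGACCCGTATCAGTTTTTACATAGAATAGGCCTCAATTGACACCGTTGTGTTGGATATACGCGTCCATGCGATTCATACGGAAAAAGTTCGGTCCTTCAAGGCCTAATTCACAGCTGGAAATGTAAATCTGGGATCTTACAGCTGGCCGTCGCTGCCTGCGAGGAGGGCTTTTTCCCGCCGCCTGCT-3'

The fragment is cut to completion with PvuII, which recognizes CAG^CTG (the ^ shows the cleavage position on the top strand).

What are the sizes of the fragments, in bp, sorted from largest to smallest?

PvuII sites (CAGCTG) start at positions 138, 166.
PvuII cuts after base 3 of each site, so after positions 140, 168.
Linear molecule, 2 cuts → 3 fragments:
  1–140 → 140 bp
  141–168 → 28 bp
  169–213 → 45 bp
Sorted largest to smallest: 140, 45, 28 bp.

140, 45, 28 bp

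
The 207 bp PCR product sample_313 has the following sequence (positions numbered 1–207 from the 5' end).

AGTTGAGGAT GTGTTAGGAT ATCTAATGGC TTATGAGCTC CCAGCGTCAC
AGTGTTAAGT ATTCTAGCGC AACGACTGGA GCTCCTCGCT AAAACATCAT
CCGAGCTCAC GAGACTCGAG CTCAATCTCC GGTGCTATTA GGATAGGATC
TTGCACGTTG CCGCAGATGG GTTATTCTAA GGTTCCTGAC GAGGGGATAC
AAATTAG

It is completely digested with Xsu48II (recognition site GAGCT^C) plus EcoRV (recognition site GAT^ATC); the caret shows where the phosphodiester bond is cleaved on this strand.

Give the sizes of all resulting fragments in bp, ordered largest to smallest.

85, 44, 24, 20, 19, 15 bp

Xsu48II sites (GAGCTC) start at positions 35, 79, 103, 118.
Xsu48II cuts after base 5 of each site (before the last base), so after positions 39, 83, 107, 122.
The EcoRV site (GATATC) starts at position 18.
EcoRV cuts after base 3 of each site, so after position 20.
Combined cut positions: 20, 39, 83, 107, 122.
Linear molecule, 5 cuts → 6 fragments:
  1–20 → 20 bp
  21–39 → 19 bp
  40–83 → 44 bp
  84–107 → 24 bp
  108–122 → 15 bp
  123–207 → 85 bp
Sorted largest to smallest: 85, 44, 24, 20, 19, 15 bp.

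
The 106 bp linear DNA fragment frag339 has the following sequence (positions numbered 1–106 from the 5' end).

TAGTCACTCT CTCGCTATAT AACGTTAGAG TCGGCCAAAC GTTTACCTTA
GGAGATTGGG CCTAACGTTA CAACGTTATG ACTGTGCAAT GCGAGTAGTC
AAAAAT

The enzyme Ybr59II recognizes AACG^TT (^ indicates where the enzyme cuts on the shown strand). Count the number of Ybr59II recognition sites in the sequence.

AACGTT occurs starting at positions 21, 38, 64, 72.
Ybr59II cuts at 4 sites.

4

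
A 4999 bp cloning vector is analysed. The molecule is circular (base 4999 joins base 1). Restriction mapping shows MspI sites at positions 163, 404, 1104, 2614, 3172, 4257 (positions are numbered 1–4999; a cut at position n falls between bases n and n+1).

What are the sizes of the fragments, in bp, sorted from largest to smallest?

1510, 1085, 905, 700, 558, 241 bp

Circular molecule, 6 cuts → 6 fragments:
  404 − 163 = 241 bp
  1104 − 404 = 700 bp
  2614 − 1104 = 1510 bp
  3172 − 2614 = 558 bp
  4257 − 3172 = 1085 bp
  wrap: 4999 − 4257 + 163 = 905 bp
Sorted largest to smallest: 1510, 1085, 905, 700, 558, 241 bp.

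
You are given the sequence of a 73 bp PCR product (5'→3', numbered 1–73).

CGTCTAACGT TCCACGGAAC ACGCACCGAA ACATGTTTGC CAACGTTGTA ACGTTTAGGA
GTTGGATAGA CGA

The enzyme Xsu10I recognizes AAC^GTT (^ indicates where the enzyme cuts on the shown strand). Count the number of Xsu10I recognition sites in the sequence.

3

AACGTT occurs starting at positions 6, 42, 50.
Xsu10I cuts at 3 sites.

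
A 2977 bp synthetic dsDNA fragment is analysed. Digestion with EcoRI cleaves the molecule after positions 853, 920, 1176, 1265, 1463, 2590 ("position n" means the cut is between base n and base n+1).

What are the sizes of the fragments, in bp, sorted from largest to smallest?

1127, 853, 387, 256, 198, 89, 67 bp

Linear molecule, 6 cuts → 7 fragments:
  853 − 0 = 853 bp
  920 − 853 = 67 bp
  1176 − 920 = 256 bp
  1265 − 1176 = 89 bp
  1463 − 1265 = 198 bp
  2590 − 1463 = 1127 bp
  2977 − 2590 = 387 bp
Sorted largest to smallest: 1127, 853, 387, 256, 198, 89, 67 bp.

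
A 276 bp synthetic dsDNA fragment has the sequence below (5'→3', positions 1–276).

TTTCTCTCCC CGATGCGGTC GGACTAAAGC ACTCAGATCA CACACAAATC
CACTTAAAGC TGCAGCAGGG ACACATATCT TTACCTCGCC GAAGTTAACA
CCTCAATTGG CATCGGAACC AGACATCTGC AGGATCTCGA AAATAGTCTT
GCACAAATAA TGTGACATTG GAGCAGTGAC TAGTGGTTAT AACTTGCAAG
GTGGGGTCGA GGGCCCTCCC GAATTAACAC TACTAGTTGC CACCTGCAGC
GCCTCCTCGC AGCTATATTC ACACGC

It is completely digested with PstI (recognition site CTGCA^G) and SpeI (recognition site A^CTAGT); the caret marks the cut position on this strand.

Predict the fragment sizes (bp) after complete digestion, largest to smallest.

67, 64, 53, 48, 28, 16 bp

PstI sites (CTGCAG) start at positions 60, 127, 244.
PstI cuts after base 5 of each site (before the last base), so after positions 64, 131, 248.
SpeI sites (ACTAGT) start at positions 179, 232.
SpeI cuts after the first base of each site, so after positions 179, 232.
Combined cut positions: 64, 131, 179, 232, 248.
Linear molecule, 5 cuts → 6 fragments:
  1–64 → 64 bp
  65–131 → 67 bp
  132–179 → 48 bp
  180–232 → 53 bp
  233–248 → 16 bp
  249–276 → 28 bp
Sorted largest to smallest: 67, 64, 53, 48, 28, 16 bp.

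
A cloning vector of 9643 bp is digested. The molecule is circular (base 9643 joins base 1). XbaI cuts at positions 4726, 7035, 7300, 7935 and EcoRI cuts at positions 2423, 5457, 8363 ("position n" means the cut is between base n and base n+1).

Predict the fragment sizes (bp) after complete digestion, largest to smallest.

Combined cut positions (sorted): 2423, 4726, 5457, 7035, 7300, 7935, 8363.
Circular molecule, 7 cuts → 7 fragments:
  4726 − 2423 = 2303 bp
  5457 − 4726 = 731 bp
  7035 − 5457 = 1578 bp
  7300 − 7035 = 265 bp
  7935 − 7300 = 635 bp
  8363 − 7935 = 428 bp
  wrap: 9643 − 8363 + 2423 = 3703 bp
Sorted largest to smallest: 3703, 2303, 1578, 731, 635, 428, 265 bp.

3703, 2303, 1578, 731, 635, 428, 265 bp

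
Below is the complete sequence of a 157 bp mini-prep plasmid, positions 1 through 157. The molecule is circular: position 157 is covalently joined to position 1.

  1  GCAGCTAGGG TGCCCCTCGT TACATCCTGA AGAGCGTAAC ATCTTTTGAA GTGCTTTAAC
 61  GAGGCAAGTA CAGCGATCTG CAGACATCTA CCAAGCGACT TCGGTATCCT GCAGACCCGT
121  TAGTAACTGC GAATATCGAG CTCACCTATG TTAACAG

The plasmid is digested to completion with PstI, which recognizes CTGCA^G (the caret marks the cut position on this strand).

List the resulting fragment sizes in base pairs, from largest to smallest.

PstI sites (CTGCAG) start at positions 78, 109.
PstI cuts after base 5 of each site (before the last base), so after positions 82, 113.
Circular molecule, 2 cuts → 2 fragments:
  83–113 → 31 bp
  114–157 then 1–82 → 44 + 82 = 126 bp
Sorted largest to smallest: 126, 31 bp.

126, 31 bp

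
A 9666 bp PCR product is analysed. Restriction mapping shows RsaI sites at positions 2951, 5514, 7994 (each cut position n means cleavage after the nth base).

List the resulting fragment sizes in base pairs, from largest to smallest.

2951, 2563, 2480, 1672 bp

Linear molecule, 3 cuts → 4 fragments:
  2951 − 0 = 2951 bp
  5514 − 2951 = 2563 bp
  7994 − 5514 = 2480 bp
  9666 − 7994 = 1672 bp
Sorted largest to smallest: 2951, 2563, 2480, 1672 bp.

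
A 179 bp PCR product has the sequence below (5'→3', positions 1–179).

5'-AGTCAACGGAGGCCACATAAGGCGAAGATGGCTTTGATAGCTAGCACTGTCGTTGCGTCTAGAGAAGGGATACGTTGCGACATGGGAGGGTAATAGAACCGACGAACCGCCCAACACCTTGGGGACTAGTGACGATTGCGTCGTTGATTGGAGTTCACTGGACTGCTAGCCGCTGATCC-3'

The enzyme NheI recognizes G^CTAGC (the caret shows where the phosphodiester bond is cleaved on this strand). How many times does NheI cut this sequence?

2

GCTAGC occurs starting at positions 40, 165.
NheI cuts at 2 sites.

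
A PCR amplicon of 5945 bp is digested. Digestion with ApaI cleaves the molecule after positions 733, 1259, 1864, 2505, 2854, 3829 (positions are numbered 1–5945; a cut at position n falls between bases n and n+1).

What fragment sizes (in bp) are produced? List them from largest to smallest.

2116, 975, 733, 641, 605, 526, 349 bp

Linear molecule, 6 cuts → 7 fragments:
  733 − 0 = 733 bp
  1259 − 733 = 526 bp
  1864 − 1259 = 605 bp
  2505 − 1864 = 641 bp
  2854 − 2505 = 349 bp
  3829 − 2854 = 975 bp
  5945 − 3829 = 2116 bp
Sorted largest to smallest: 2116, 975, 733, 641, 605, 526, 349 bp.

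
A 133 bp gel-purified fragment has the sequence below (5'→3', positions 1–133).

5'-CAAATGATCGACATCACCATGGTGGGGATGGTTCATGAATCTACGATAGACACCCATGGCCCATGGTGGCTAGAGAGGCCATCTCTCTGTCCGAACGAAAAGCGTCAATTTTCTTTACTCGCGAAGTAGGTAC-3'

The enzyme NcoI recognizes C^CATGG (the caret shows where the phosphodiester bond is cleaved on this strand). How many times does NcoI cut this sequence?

3

CCATGG occurs starting at positions 17, 54, 61.
NcoI cuts at 3 sites.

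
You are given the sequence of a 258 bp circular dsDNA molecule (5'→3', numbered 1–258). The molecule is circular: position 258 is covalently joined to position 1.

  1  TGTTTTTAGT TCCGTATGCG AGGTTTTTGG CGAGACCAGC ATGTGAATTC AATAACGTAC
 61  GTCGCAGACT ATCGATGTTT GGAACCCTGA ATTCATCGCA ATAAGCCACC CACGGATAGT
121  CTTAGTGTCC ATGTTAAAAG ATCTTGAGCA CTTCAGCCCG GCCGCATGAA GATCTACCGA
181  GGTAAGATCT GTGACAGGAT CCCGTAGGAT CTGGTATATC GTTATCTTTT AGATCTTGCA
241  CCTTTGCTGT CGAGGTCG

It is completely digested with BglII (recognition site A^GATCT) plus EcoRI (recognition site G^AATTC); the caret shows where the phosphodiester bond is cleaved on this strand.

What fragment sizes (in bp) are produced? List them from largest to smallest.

BglII sites (AGATCT) start at positions 139, 170, 185, 231.
BglII cuts after the first base of each site, so after positions 139, 170, 185, 231.
EcoRI sites (GAATTC) start at positions 45, 89.
EcoRI cuts after the first base of each site, so after positions 45, 89.
Combined cut positions: 45, 89, 139, 170, 185, 231.
Circular molecule, 6 cuts → 6 fragments:
  46–89 → 44 bp
  90–139 → 50 bp
  140–170 → 31 bp
  171–185 → 15 bp
  186–231 → 46 bp
  232–258 then 1–45 → 27 + 45 = 72 bp
Sorted largest to smallest: 72, 50, 46, 44, 31, 15 bp.

72, 50, 46, 44, 31, 15 bp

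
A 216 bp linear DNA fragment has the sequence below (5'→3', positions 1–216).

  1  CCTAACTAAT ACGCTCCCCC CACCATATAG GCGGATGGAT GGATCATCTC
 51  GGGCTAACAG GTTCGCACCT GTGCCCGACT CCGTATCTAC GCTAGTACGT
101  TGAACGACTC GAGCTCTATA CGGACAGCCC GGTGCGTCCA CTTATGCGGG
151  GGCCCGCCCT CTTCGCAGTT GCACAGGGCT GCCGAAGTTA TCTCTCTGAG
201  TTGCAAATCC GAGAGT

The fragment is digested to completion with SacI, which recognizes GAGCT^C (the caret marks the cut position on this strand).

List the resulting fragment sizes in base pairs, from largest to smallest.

115, 101 bp

The SacI site (GAGCTC) starts at position 111.
SacI cuts after base 5 of each site (before the last base), so after position 115.
Linear molecule, 1 cut → 2 fragments:
  1–115 → 115 bp
  116–216 → 101 bp
Sorted largest to smallest: 115, 101 bp.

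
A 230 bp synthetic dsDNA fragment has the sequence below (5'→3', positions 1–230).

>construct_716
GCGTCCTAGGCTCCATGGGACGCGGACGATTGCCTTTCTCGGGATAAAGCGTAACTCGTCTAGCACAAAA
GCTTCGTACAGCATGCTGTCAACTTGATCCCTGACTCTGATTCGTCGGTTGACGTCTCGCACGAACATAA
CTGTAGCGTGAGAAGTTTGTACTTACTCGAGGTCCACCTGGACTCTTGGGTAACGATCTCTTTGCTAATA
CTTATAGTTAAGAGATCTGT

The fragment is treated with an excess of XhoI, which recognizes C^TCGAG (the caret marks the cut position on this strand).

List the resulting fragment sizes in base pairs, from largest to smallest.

The XhoI site (CTCGAG) starts at position 166.
XhoI cuts after the first base of each site, so after position 166.
Linear molecule, 1 cut → 2 fragments:
  1–166 → 166 bp
  167–230 → 64 bp
Sorted largest to smallest: 166, 64 bp.

166, 64 bp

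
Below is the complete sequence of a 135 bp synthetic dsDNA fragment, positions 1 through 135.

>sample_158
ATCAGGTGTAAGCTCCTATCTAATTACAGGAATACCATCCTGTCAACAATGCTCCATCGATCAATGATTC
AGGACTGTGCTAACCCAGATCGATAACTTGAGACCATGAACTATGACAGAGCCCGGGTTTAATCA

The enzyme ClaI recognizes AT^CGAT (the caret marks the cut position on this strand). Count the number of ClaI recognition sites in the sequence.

2

ATCGAT occurs starting at positions 56, 89.
ClaI cuts at 2 sites.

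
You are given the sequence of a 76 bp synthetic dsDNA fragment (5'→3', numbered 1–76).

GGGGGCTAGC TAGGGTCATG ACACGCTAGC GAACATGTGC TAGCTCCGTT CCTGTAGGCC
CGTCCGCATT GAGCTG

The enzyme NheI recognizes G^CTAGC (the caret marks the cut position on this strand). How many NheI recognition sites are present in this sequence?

GCTAGC occurs starting at positions 5, 25, 39.
NheI cuts at 3 sites.

3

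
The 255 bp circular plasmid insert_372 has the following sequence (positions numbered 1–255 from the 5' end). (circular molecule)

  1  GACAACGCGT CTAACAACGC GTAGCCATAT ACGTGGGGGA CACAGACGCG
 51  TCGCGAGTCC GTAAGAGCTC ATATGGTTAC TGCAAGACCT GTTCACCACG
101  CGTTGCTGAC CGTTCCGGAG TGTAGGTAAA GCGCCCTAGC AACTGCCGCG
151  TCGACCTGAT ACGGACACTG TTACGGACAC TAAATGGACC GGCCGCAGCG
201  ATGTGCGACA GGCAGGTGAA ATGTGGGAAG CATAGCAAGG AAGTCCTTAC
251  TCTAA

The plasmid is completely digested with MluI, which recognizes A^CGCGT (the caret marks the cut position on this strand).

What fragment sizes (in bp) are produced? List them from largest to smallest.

MluI sites (ACGCGT) start at positions 5, 17, 46, 98.
MluI cuts after the first base of each site, so after positions 5, 17, 46, 98.
Circular molecule, 4 cuts → 4 fragments:
  6–17 → 12 bp
  18–46 → 29 bp
  47–98 → 52 bp
  99–255 then 1–5 → 157 + 5 = 162 bp
Sorted largest to smallest: 162, 52, 29, 12 bp.

162, 52, 29, 12 bp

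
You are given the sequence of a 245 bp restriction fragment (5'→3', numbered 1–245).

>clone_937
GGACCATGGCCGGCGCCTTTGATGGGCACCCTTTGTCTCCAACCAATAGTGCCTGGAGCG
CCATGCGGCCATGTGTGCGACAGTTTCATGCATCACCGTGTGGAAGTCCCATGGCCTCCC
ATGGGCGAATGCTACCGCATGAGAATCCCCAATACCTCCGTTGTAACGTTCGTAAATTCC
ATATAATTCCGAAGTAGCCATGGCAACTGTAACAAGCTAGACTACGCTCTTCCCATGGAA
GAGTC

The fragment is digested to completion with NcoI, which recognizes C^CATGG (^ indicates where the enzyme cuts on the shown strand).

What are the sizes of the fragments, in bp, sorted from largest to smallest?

105, 79, 35, 12, 10, 4 bp

NcoI sites (CCATGG) start at positions 4, 109, 119, 198, 233.
NcoI cuts after the first base of each site, so after positions 4, 109, 119, 198, 233.
Linear molecule, 5 cuts → 6 fragments:
  1–4 → 4 bp
  5–109 → 105 bp
  110–119 → 10 bp
  120–198 → 79 bp
  199–233 → 35 bp
  234–245 → 12 bp
Sorted largest to smallest: 105, 79, 35, 12, 10, 4 bp.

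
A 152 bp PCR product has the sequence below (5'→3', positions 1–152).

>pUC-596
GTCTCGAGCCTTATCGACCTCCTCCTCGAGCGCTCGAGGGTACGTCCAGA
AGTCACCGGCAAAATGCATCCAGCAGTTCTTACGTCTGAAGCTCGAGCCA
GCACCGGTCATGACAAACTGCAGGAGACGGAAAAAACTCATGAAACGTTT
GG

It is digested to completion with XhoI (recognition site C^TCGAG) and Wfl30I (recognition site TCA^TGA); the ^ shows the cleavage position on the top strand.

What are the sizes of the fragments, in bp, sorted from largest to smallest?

59, 30, 22, 18, 12, 8, 3 bp

XhoI sites (CTCGAG) start at positions 3, 25, 33, 92.
XhoI cuts after the first base of each site, so after positions 3, 25, 33, 92.
Wfl30I sites (TCATGA) start at positions 108, 138.
Wfl30I cuts after base 3 of each site, so after positions 110, 140.
Combined cut positions: 3, 25, 33, 92, 110, 140.
Linear molecule, 6 cuts → 7 fragments:
  1–3 → 3 bp
  4–25 → 22 bp
  26–33 → 8 bp
  34–92 → 59 bp
  93–110 → 18 bp
  111–140 → 30 bp
  141–152 → 12 bp
Sorted largest to smallest: 59, 30, 22, 18, 12, 8, 3 bp.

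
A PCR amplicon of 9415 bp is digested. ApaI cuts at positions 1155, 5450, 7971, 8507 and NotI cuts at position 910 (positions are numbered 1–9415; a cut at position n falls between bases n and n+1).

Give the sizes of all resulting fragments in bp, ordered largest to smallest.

4295, 2521, 910, 908, 536, 245 bp

Combined cut positions (sorted): 910, 1155, 5450, 7971, 8507.
Linear molecule, 5 cuts → 6 fragments:
  910 − 0 = 910 bp
  1155 − 910 = 245 bp
  5450 − 1155 = 4295 bp
  7971 − 5450 = 2521 bp
  8507 − 7971 = 536 bp
  9415 − 8507 = 908 bp
Sorted largest to smallest: 4295, 2521, 910, 908, 536, 245 bp.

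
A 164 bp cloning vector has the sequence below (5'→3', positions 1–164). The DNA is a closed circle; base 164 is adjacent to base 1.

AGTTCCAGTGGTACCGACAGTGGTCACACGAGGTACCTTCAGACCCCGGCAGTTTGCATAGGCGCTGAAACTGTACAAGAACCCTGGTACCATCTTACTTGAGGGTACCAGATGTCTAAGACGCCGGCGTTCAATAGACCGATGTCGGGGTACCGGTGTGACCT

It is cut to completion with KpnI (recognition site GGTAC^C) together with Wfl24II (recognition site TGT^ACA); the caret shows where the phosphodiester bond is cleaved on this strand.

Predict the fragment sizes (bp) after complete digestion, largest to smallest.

KpnI sites (GGTACC) start at positions 10, 32, 86, 104, 149.
KpnI cuts after base 5 of each site (before the last base), so after positions 14, 36, 90, 108, 153.
The Wfl24II site (TGTACA) starts at position 72.
Wfl24II cuts after base 3 of each site, so after position 74.
Combined cut positions: 14, 36, 74, 90, 108, 153.
Circular molecule, 6 cuts → 6 fragments:
  15–36 → 22 bp
  37–74 → 38 bp
  75–90 → 16 bp
  91–108 → 18 bp
  109–153 → 45 bp
  154–164 then 1–14 → 11 + 14 = 25 bp
Sorted largest to smallest: 45, 38, 25, 22, 18, 16 bp.

45, 38, 25, 22, 18, 16 bp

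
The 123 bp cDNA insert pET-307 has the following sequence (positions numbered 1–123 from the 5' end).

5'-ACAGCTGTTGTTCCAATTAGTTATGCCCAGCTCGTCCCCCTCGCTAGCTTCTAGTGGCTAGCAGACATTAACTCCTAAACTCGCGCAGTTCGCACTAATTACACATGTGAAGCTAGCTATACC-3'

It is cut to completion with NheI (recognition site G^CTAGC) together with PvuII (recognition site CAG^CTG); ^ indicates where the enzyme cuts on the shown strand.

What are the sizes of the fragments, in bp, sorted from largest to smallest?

55, 39, 14, 11, 4 bp

NheI sites (GCTAGC) start at positions 43, 57, 112.
NheI cuts after the first base of each site, so after positions 43, 57, 112.
The PvuII site (CAGCTG) starts at position 2.
PvuII cuts after base 3 of each site, so after position 4.
Combined cut positions: 4, 43, 57, 112.
Linear molecule, 4 cuts → 5 fragments:
  1–4 → 4 bp
  5–43 → 39 bp
  44–57 → 14 bp
  58–112 → 55 bp
  113–123 → 11 bp
Sorted largest to smallest: 55, 39, 14, 11, 4 bp.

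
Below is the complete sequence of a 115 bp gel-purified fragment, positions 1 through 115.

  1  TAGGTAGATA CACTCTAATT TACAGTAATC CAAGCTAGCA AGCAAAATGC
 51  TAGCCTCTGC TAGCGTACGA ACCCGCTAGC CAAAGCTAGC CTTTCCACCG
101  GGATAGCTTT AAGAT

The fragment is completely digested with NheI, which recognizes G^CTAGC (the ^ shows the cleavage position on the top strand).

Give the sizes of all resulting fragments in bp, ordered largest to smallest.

34, 30, 16, 15, 10, 10 bp

NheI sites (GCTAGC) start at positions 34, 49, 59, 75, 85.
NheI cuts after the first base of each site, so after positions 34, 49, 59, 75, 85.
Linear molecule, 5 cuts → 6 fragments:
  1–34 → 34 bp
  35–49 → 15 bp
  50–59 → 10 bp
  60–75 → 16 bp
  76–85 → 10 bp
  86–115 → 30 bp
Sorted largest to smallest: 34, 30, 16, 15, 10, 10 bp.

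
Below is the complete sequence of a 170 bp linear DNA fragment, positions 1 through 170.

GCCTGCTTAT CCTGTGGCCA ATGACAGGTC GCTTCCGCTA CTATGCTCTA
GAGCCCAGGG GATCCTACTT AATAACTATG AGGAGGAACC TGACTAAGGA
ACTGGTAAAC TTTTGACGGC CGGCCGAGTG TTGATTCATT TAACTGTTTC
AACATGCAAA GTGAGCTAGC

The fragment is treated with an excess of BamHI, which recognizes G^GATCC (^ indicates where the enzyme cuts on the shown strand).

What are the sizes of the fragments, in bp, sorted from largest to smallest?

110, 60 bp

The BamHI site (GGATCC) starts at position 60.
BamHI cuts after the first base of each site, so after position 60.
Linear molecule, 1 cut → 2 fragments:
  1–60 → 60 bp
  61–170 → 110 bp
Sorted largest to smallest: 110, 60 bp.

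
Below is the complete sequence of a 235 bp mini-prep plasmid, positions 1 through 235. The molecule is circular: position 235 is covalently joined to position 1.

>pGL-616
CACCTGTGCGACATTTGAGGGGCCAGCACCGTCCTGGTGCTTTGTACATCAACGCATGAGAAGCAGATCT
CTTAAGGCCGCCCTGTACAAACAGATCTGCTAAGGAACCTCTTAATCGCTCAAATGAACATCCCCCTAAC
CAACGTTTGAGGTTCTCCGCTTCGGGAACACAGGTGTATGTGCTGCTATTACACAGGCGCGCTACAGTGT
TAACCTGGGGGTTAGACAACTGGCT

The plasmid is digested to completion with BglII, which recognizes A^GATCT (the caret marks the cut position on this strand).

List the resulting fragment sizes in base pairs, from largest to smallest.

207, 28 bp

BglII sites (AGATCT) start at positions 65, 93.
BglII cuts after the first base of each site, so after positions 65, 93.
Circular molecule, 2 cuts → 2 fragments:
  66–93 → 28 bp
  94–235 then 1–65 → 142 + 65 = 207 bp
Sorted largest to smallest: 207, 28 bp.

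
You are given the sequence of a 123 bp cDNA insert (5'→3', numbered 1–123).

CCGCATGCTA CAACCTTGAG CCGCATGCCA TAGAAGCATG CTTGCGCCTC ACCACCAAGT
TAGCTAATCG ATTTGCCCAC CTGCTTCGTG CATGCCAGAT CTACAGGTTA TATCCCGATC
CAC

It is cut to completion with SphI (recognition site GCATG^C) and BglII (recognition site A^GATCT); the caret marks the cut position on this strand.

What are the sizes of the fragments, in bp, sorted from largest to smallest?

54, 26, 20, 13, 7, 3 bp

SphI sites (GCATGC) start at positions 3, 23, 36, 90.
SphI cuts after base 5 of each site (before the last base), so after positions 7, 27, 40, 94.
The BglII site (AGATCT) starts at position 97.
BglII cuts after the first base of each site, so after position 97.
Combined cut positions: 7, 27, 40, 94, 97.
Linear molecule, 5 cuts → 6 fragments:
  1–7 → 7 bp
  8–27 → 20 bp
  28–40 → 13 bp
  41–94 → 54 bp
  95–97 → 3 bp
  98–123 → 26 bp
Sorted largest to smallest: 54, 26, 20, 13, 7, 3 bp.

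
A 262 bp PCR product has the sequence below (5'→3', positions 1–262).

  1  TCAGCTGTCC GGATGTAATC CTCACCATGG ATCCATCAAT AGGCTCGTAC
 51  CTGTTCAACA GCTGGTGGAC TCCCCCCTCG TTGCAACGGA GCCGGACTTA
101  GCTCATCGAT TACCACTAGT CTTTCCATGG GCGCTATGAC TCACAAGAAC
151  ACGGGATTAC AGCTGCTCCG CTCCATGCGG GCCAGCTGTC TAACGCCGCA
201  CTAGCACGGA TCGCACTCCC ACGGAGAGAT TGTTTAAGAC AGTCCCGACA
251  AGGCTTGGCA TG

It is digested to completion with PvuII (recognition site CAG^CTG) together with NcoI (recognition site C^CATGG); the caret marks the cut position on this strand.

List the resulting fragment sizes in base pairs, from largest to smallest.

77, 64, 37, 36, 23, 21, 4 bp

PvuII sites (CAGCTG) start at positions 2, 59, 160, 183.
PvuII cuts after base 3 of each site, so after positions 4, 61, 162, 185.
NcoI sites (CCATGG) start at positions 25, 125.
NcoI cuts after the first base of each site, so after positions 25, 125.
Combined cut positions: 4, 25, 61, 125, 162, 185.
Linear molecule, 6 cuts → 7 fragments:
  1–4 → 4 bp
  5–25 → 21 bp
  26–61 → 36 bp
  62–125 → 64 bp
  126–162 → 37 bp
  163–185 → 23 bp
  186–262 → 77 bp
Sorted largest to smallest: 77, 64, 37, 36, 23, 21, 4 bp.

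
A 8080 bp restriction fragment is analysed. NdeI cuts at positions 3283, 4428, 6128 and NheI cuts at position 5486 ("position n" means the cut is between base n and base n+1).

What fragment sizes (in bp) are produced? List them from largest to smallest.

Combined cut positions (sorted): 3283, 4428, 5486, 6128.
Linear molecule, 4 cuts → 5 fragments:
  3283 − 0 = 3283 bp
  4428 − 3283 = 1145 bp
  5486 − 4428 = 1058 bp
  6128 − 5486 = 642 bp
  8080 − 6128 = 1952 bp
Sorted largest to smallest: 3283, 1952, 1145, 1058, 642 bp.

3283, 1952, 1145, 1058, 642 bp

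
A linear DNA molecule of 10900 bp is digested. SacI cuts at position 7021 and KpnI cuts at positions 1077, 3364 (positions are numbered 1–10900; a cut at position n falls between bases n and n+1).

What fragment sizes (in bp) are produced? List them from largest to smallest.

3879, 3657, 2287, 1077 bp

Combined cut positions (sorted): 1077, 3364, 7021.
Linear molecule, 3 cuts → 4 fragments:
  1077 − 0 = 1077 bp
  3364 − 1077 = 2287 bp
  7021 − 3364 = 3657 bp
  10900 − 7021 = 3879 bp
Sorted largest to smallest: 3879, 3657, 2287, 1077 bp.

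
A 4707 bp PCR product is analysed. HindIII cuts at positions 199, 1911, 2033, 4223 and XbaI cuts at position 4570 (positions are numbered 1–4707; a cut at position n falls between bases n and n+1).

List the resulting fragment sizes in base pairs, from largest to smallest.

Combined cut positions (sorted): 199, 1911, 2033, 4223, 4570.
Linear molecule, 5 cuts → 6 fragments:
  199 − 0 = 199 bp
  1911 − 199 = 1712 bp
  2033 − 1911 = 122 bp
  4223 − 2033 = 2190 bp
  4570 − 4223 = 347 bp
  4707 − 4570 = 137 bp
Sorted largest to smallest: 2190, 1712, 347, 199, 137, 122 bp.

2190, 1712, 347, 199, 137, 122 bp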